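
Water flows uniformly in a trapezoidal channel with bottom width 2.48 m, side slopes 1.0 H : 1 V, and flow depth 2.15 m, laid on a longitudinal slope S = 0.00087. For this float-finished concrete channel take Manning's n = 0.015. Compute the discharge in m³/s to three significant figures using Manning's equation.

21.6 m³/s

A = (b + z·y)·y = (2.48 + 1.0×2.15)×2.15 = 9.955 m²
P = b + 2y√(1+z²) = 2.48 + 2×2.15×√(1+1.0²) = 8.561 m
R = A/P = 9.955/8.561 = 1.163 m
Q = (1/n)·A·R^(2/3)·S^(1/2) = (1/0.015) × 9.955 × 1.163^(2/3) × 0.00087^(1/2) = 21.64 m³/s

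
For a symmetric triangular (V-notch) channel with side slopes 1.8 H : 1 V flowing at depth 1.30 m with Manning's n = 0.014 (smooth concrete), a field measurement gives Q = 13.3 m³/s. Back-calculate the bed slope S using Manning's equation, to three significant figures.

A = z·y² = 1.8×1.30² = 3.042 m²
P = 2y√(1+z²) = 2×1.30×√(1+1.8²) = 5.354 m
R = A/P = 3.042/5.354 = 0.5682 m
S = (Q·n / (1·A·R^(2/3)))² = (13.3×0.014 / (1×3.042×0.6860))² = 0.007961

0.00796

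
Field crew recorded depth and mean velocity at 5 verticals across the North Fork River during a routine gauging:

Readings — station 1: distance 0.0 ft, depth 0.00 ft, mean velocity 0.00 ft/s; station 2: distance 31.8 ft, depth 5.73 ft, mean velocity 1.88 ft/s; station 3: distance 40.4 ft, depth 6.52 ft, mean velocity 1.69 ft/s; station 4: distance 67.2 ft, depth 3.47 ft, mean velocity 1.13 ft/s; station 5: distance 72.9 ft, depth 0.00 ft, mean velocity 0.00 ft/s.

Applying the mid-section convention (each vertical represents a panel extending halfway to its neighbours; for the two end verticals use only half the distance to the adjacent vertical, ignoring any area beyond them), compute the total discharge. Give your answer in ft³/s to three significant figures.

476 ft³/s

w_2 = (40.4 − 0.0)/2 = 20.2 ft; q_2 = 1.88 × 5.73 × 20.2 = 217.6 ft³/s
w_3 = (67.2 − 31.8)/2 = 17.7 ft; q_3 = 1.69 × 6.52 × 17.7 = 195.0 ft³/s
w_4 = (72.9 − 40.4)/2 = 16.25 ft; q_4 = 1.13 × 3.47 × 16.25 = 63.72 ft³/s
Stations 1, 5 contribute zero (depth or velocity is 0).
Q = Σ qᵢ = 476.4 ft³/s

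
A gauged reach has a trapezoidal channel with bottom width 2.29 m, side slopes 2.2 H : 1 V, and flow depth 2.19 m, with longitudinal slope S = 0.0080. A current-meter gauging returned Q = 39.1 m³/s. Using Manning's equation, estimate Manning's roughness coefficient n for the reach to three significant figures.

0.0404

A = (b + z·y)·y = (2.29 + 2.2×2.19)×2.19 = 15.57 m²
P = b + 2y√(1+z²) = 2.29 + 2×2.19×√(1+2.2²) = 12.87 m
R = A/P = 15.57/12.87 = 1.209 m
n = (1/Q)·A·R^(2/3)·S^(1/2) = (1/39.1) × 15.57 × 1.135 × 0.08944 = 0.04041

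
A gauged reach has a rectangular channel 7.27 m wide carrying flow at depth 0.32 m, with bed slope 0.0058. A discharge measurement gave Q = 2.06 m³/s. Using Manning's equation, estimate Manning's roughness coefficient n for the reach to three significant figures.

0.0380

A = b·y = 7.27 × 0.32 = 2.326 m²
P = b + 2y = 7.27 + 2×0.32 = 7.910 m
R = A/P = 2.326/7.910 = 0.2941 m
n = (1/Q)·A·R^(2/3)·S^(1/2) = (1/2.06) × 2.326 × 0.4423 × 0.07616 = 0.03804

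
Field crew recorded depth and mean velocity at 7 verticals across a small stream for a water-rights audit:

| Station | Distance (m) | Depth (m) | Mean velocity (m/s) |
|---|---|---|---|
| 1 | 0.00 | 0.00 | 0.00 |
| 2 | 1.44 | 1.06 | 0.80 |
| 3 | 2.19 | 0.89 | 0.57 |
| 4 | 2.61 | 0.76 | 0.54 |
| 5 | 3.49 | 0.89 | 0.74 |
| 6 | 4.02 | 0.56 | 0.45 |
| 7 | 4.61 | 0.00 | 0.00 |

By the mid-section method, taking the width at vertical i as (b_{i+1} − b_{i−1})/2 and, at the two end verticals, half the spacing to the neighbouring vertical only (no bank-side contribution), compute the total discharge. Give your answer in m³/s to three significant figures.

w_2 = (2.19 − 0.00)/2 = 1.095 m; q_2 = 0.80 × 1.06 × 1.095 = 0.9286 m³/s
w_3 = (2.61 − 1.44)/2 = 0.585 m; q_3 = 0.57 × 0.89 × 0.585 = 0.2968 m³/s
w_4 = (3.49 − 2.19)/2 = 0.65 m; q_4 = 0.54 × 0.76 × 0.65 = 0.2668 m³/s
w_5 = (4.02 − 2.61)/2 = 0.705 m; q_5 = 0.74 × 0.89 × 0.705 = 0.4643 m³/s
w_6 = (4.61 − 3.49)/2 = 0.56 m; q_6 = 0.45 × 0.56 × 0.56 = 0.1411 m³/s
Stations 1, 7 contribute zero (depth or velocity is 0).
Q = Σ qᵢ = 2.098 m³/s

2.10 m³/s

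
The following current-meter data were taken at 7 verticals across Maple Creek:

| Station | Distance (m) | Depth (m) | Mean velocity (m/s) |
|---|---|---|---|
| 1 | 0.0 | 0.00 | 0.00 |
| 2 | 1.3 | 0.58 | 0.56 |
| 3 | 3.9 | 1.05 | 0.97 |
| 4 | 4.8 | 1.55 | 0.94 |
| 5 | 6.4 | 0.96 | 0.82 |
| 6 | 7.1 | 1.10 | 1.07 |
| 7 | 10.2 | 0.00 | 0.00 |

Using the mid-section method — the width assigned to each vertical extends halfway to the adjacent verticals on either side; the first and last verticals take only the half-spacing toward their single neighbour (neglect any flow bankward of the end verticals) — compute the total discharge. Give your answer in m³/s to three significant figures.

7.38 m³/s

w_2 = (3.9 − 0.0)/2 = 1.95 m; q_2 = 0.56 × 0.58 × 1.95 = 0.6334 m³/s
w_3 = (4.8 − 1.3)/2 = 1.75 m; q_3 = 0.97 × 1.05 × 1.75 = 1.782 m³/s
w_4 = (6.4 − 3.9)/2 = 1.25 m; q_4 = 0.94 × 1.55 × 1.25 = 1.821 m³/s
w_5 = (7.1 − 4.8)/2 = 1.15 m; q_5 = 0.82 × 0.96 × 1.15 = 0.9053 m³/s
w_6 = (10.2 − 6.4)/2 = 1.9 m; q_6 = 1.07 × 1.10 × 1.9 = 2.236 m³/s
Stations 1, 7 contribute zero (depth or velocity is 0).
Q = Σ qᵢ = 7.379 m³/s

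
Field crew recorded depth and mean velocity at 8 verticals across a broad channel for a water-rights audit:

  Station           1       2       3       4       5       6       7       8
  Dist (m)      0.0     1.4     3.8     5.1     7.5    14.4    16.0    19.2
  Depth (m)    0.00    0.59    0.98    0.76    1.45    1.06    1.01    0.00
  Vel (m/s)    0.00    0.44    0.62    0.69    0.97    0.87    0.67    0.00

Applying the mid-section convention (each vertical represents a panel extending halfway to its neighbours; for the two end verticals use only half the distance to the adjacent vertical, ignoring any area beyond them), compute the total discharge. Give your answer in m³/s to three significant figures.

14.7 m³/s

w_2 = (3.8 − 0.0)/2 = 1.9 m; q_2 = 0.44 × 0.59 × 1.9 = 0.4932 m³/s
w_3 = (5.1 − 1.4)/2 = 1.85 m; q_3 = 0.62 × 0.98 × 1.85 = 1.124 m³/s
w_4 = (7.5 − 3.8)/2 = 1.85 m; q_4 = 0.69 × 0.76 × 1.85 = 0.9701 m³/s
w_5 = (14.4 − 5.1)/2 = 4.65 m; q_5 = 0.97 × 1.45 × 4.65 = 6.540 m³/s
w_6 = (16.0 − 7.5)/2 = 4.25 m; q_6 = 0.87 × 1.06 × 4.25 = 3.919 m³/s
w_7 = (19.2 − 14.4)/2 = 2.4 m; q_7 = 0.67 × 1.01 × 2.4 = 1.624 m³/s
Stations 1, 8 contribute zero (depth or velocity is 0).
Q = Σ qᵢ = 14.67 m³/s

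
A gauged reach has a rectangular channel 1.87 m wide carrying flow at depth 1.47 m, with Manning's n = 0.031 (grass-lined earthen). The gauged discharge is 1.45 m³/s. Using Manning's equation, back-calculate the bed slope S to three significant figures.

0.000564

A = b·y = 1.87 × 1.47 = 2.749 m²
P = b + 2y = 1.87 + 2×1.47 = 4.810 m
R = A/P = 2.749/4.810 = 0.5715 m
S = (Q·n / (1·A·R^(2/3)))² = (1.45×0.031 / (1×2.749×0.6887))² = 0.0005638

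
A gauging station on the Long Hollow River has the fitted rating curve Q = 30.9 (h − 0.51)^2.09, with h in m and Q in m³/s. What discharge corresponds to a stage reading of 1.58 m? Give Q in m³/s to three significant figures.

35.6 m³/s

Q = 30.9 × (1.58 − 0.51)^2.09 = 30.9 × 1.07^2.09 = 35.59 m³/s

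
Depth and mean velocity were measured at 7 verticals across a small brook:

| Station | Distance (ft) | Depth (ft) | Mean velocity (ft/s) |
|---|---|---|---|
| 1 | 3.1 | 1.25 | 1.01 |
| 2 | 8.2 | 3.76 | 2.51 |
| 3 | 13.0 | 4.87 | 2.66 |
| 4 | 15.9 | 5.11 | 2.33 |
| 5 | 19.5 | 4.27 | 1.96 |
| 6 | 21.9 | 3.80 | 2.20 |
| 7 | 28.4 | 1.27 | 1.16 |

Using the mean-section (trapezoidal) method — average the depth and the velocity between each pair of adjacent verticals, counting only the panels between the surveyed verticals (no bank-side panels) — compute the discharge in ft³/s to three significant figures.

Panel 1-2: Δb = 5.1 ft, d̄ = (1.25+3.76)/2 = 2.505, v̄ = (1.01+2.51)/2 = 1.76 → q = 5.1×2.505×1.76 = 22.48 ft³/s
Panel 2-3: Δb = 4.8 ft, d̄ = (3.76+4.87)/2 = 4.315, v̄ = (2.51+2.66)/2 = 2.585 → q = 4.8×4.315×2.585 = 53.54 ft³/s
Panel 3-4: Δb = 2.9 ft, d̄ = (4.87+5.11)/2 = 4.99, v̄ = (2.66+2.33)/2 = 2.495 → q = 2.9×4.99×2.495 = 36.11 ft³/s
Panel 4-5: Δb = 3.6 ft, d̄ = (5.11+4.27)/2 = 4.69, v̄ = (2.33+1.96)/2 = 2.145 → q = 3.6×4.69×2.145 = 36.22 ft³/s
Panel 5-6: Δb = 2.4 ft, d̄ = (4.27+3.80)/2 = 4.035, v̄ = (1.96+2.20)/2 = 2.08 → q = 2.4×4.035×2.08 = 20.14 ft³/s
Panel 6-7: Δb = 6.5 ft, d̄ = (3.80+1.27)/2 = 2.535, v̄ = (2.20+1.16)/2 = 1.68 → q = 6.5×2.535×1.68 = 27.68 ft³/s
Q = Σ q = 196.2 ft³/s

196 ft³/s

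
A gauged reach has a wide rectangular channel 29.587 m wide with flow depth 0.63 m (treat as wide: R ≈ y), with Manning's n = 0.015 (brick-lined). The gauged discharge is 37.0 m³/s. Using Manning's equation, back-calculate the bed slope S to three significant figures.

0.00164

A = b·y = 29.587 × 0.63 = 18.64 m²
Wide channel: R ≈ y = 0.63 m
S = (Q·n / (1·A·R^(2/3)))² = (37.0×0.015 / (1×18.64×0.7349))² = 0.001642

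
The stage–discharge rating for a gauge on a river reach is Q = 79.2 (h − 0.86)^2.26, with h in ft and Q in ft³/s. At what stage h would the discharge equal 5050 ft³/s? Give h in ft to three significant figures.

7.15 ft

h − h₀ = (Q/C)^(1/b) = (5050/79.2)^(1/2.26) = 6.288 ft
h = 0.86 + 6.288 = 7.148 ft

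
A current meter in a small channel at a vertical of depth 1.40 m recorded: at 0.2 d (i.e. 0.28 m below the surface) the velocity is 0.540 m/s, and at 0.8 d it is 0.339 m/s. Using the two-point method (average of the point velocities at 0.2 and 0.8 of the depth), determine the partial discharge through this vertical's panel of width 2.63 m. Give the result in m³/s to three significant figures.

v̄ = (0.540 + 0.339) / 2 = 0.4395 m/s
q = v̄ × d × w = 0.4395 × 1.40 × 2.63 = 1.618 m³/s

1.62 m³/s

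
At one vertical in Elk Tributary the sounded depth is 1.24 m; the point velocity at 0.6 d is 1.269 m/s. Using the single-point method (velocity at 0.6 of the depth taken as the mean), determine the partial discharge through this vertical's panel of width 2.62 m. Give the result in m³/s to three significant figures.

v̄ = v₀.₆ = 1.269 m/s
q = v̄ × d × w = 1.269 × 1.24 × 2.62 = 4.123 m³/s

4.12 m³/s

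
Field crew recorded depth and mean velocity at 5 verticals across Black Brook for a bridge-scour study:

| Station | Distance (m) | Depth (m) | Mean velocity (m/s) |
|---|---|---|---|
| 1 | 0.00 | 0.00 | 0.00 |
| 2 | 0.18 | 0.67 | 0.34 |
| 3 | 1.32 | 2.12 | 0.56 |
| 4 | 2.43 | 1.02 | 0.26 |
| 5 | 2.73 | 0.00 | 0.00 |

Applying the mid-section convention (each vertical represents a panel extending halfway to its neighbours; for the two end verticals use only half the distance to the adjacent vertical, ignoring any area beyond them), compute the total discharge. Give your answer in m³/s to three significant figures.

w_2 = (1.32 − 0.00)/2 = 0.66 m; q_2 = 0.34 × 0.67 × 0.66 = 0.1503 m³/s
w_3 = (2.43 − 0.18)/2 = 1.125 m; q_3 = 0.56 × 2.12 × 1.125 = 1.336 m³/s
w_4 = (2.73 − 1.32)/2 = 0.705 m; q_4 = 0.26 × 1.02 × 0.705 = 0.1870 m³/s
Stations 1, 5 contribute zero (depth or velocity is 0).
Q = Σ qᵢ = 1.673 m³/s

1.67 m³/s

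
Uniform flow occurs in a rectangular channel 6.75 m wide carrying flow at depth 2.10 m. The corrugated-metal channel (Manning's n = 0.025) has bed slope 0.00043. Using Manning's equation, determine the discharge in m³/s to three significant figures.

A = b·y = 6.75 × 2.10 = 14.18 m²
P = b + 2y = 6.75 + 2×2.10 = 10.95 m
R = A/P = 14.18/10.95 = 1.295 m
Q = (1/n)·A·R^(2/3)·S^(1/2) = (1/0.025) × 14.18 × 1.295^(2/3) × 0.00043^(1/2) = 13.97 m³/s

14.0 m³/s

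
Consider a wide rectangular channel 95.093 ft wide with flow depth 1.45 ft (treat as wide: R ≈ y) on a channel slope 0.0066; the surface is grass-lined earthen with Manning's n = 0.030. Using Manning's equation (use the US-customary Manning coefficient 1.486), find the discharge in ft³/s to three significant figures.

711 ft³/s

A = b·y = 95.093 × 1.45 = 137.9 ft²
Wide channel: R ≈ y = 1.45 ft
Q = (1.486/n)·A·R^(2/3)·S^(1/2) = (1.486/0.030) × 137.9 × 1.450^(2/3) × 0.0066^(1/2) = 710.8 ft³/s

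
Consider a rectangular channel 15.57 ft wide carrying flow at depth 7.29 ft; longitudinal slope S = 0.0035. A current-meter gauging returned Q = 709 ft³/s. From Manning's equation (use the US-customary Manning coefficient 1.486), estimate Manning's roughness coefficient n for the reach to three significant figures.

A = b·y = 15.57 × 7.29 = 113.5 ft²
P = b + 2y = 15.57 + 2×7.29 = 30.15 ft
R = A/P = 113.5/30.15 = 3.765 ft
n = (1.486/Q)·A·R^(2/3)·S^(1/2) = (1.486/709) × 113.5 × 2.420 × 0.05916 = 0.03406

0.0341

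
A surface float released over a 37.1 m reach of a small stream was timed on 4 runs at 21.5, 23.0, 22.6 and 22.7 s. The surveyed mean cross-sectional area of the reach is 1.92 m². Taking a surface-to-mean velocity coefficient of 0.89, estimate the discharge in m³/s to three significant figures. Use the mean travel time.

t̄ = (21.5 + 23.0 + 22.6 + 22.7) / 4 = 22.45 s
v_surface = L / t̄ = 37.1 / 22.45 = 1.653 m/s
v_mean = 0.89 × 1.653 = 1.471 m/s
Q = A × v_mean = 1.92 × 1.471 = 2.824 m³/s

2.82 m³/s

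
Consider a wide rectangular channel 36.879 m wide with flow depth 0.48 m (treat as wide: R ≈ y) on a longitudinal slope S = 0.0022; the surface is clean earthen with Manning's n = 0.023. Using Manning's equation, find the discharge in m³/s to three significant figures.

A = b·y = 36.879 × 0.48 = 17.70 m²
Wide channel: R ≈ y = 0.48 m
Q = (1/n)·A·R^(2/3)·S^(1/2) = (1/0.023) × 17.70 × 0.4800^(2/3) × 0.0022^(1/2) = 22.13 m³/s

22.1 m³/s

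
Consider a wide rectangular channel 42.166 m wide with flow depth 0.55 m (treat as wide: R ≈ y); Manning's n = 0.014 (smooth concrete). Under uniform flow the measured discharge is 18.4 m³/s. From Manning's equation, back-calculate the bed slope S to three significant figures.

0.000274

A = b·y = 42.166 × 0.55 = 23.19 m²
Wide channel: R ≈ y = 0.55 m
S = (Q·n / (1·A·R^(2/3)))² = (18.4×0.014 / (1×23.19×0.6713))² = 0.0002738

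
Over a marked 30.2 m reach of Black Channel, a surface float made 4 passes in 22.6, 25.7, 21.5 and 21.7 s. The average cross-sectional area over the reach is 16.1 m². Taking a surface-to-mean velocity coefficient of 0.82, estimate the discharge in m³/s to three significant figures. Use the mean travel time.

17.4 m³/s

t̄ = (22.6 + 25.7 + 21.5 + 21.7) / 4 = 22.875 s
v_surface = L / t̄ = 30.2 / 22.875 = 1.320 m/s
v_mean = 0.82 × 1.320 = 1.083 m/s
Q = A × v_mean = 16.1 × 1.083 = 17.43 m³/s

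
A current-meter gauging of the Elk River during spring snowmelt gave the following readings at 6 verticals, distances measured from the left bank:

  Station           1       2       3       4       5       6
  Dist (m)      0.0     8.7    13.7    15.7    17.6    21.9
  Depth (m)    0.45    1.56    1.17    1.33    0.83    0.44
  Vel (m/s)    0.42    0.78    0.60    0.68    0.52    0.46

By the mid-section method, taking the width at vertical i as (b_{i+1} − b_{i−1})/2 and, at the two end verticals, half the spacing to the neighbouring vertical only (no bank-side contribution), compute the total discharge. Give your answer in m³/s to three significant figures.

w_1 = (8.7 − 0.0)/2 = 4.35 m; q_1 = 0.42 × 0.45 × 4.35 = 0.8222 m³/s
w_2 = (13.7 − 0.0)/2 = 6.85 m; q_2 = 0.78 × 1.56 × 6.85 = 8.335 m³/s
w_3 = (15.7 − 8.7)/2 = 3.5 m; q_3 = 0.60 × 1.17 × 3.5 = 2.457 m³/s
w_4 = (17.6 − 13.7)/2 = 1.95 m; q_4 = 0.68 × 1.33 × 1.95 = 1.764 m³/s
w_5 = (21.9 − 15.7)/2 = 3.1 m; q_5 = 0.52 × 0.83 × 3.1 = 1.338 m³/s
w_6 = (21.9 − 17.6)/2 = 2.15 m; q_6 = 0.46 × 0.44 × 2.15 = 0.4352 m³/s
Q = Σ qᵢ = 15.15 m³/s

15.2 m³/s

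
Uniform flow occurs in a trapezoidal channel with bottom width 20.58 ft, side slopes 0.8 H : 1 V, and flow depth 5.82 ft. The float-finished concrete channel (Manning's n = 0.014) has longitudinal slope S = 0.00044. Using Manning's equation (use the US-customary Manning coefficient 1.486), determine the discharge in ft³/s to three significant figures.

843 ft³/s

A = (b + z·y)·y = (20.58 + 0.8×5.82)×5.82 = 146.9 ft²
P = b + 2y√(1+z²) = 20.58 + 2×5.82×√(1+0.8²) = 35.49 ft
R = A/P = 146.9/35.49 = 4.139 ft
Q = (1.486/n)·A·R^(2/3)·S^(1/2) = (1.486/0.014) × 146.9 × 4.139^(2/3) × 0.00044^(1/2) = 843.0 ft³/s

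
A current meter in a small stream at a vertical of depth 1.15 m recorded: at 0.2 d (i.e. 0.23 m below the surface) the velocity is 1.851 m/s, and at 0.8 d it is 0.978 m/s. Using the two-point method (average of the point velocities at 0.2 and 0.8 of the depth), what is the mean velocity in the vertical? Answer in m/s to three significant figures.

v̄ = (1.851 + 0.978) / 2 = 1.415 m/s

1.41 m/s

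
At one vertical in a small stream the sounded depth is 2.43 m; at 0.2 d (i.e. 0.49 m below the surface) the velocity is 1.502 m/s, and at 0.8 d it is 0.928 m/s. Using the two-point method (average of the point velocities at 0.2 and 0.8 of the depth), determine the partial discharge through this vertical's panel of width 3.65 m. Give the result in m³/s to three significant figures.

10.8 m³/s

v̄ = (1.502 + 0.928) / 2 = 1.215 m/s
q = v̄ × d × w = 1.215 × 2.43 × 3.65 = 10.78 m³/s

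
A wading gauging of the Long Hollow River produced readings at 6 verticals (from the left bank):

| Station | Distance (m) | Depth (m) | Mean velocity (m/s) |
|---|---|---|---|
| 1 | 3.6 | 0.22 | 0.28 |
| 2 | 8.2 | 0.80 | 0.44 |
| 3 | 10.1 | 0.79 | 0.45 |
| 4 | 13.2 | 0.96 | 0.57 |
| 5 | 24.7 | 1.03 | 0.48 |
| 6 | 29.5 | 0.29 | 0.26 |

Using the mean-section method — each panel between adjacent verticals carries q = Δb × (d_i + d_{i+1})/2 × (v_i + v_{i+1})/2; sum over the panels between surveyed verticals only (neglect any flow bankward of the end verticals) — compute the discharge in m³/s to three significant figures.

Panel 1-2: Δb = 4.6 m, d̄ = (0.22+0.80)/2 = 0.51, v̄ = (0.28+0.44)/2 = 0.36 → q = 4.6×0.51×0.36 = 0.8446 m³/s
Panel 2-3: Δb = 1.9 m, d̄ = (0.80+0.79)/2 = 0.795, v̄ = (0.44+0.45)/2 = 0.445 → q = 1.9×0.795×0.445 = 0.6722 m³/s
Panel 3-4: Δb = 3.1 m, d̄ = (0.79+0.96)/2 = 0.875, v̄ = (0.45+0.57)/2 = 0.51 → q = 3.1×0.875×0.51 = 1.383 m³/s
Panel 4-5: Δb = 11.5 m, d̄ = (0.96+1.03)/2 = 0.995, v̄ = (0.57+0.48)/2 = 0.525 → q = 11.5×0.995×0.525 = 6.007 m³/s
Panel 5-6: Δb = 4.8 m, d̄ = (1.03+0.29)/2 = 0.66, v̄ = (0.48+0.26)/2 = 0.37 → q = 4.8×0.66×0.37 = 1.172 m³/s
Q = Σ q = 10.08 m³/s

10.1 m³/s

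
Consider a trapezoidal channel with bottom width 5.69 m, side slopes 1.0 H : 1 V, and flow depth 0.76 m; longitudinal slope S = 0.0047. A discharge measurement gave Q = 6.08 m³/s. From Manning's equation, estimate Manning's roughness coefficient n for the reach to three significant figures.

A = (b + z·y)·y = (5.69 + 1.0×0.76)×0.76 = 4.902 m²
P = b + 2y√(1+z²) = 5.69 + 2×0.76×√(1+1.0²) = 7.840 m
R = A/P = 4.902/7.840 = 0.6253 m
n = (1/Q)·A·R^(2/3)·S^(1/2) = (1/6.08) × 4.902 × 0.7312 × 0.06856 = 0.04042

0.0404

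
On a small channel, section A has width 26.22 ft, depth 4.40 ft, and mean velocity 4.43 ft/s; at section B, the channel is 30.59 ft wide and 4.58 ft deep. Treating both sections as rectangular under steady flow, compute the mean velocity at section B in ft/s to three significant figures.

Q = A₁V₁ = (26.22×4.40) × 4.43 = 511.1 ft³/s
A₂ = 30.59 × 4.58 = 140.1 ft²
V₂ = Q/A₂ = 511.1/140.1 = 3.648 ft/s

3.65 ft/s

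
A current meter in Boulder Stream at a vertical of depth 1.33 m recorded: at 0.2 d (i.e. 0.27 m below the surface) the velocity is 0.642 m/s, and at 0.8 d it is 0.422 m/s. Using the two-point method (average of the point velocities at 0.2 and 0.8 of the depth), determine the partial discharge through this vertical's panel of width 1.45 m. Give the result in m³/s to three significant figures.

v̄ = (0.642 + 0.422) / 2 = 0.5320 m/s
q = v̄ × d × w = 0.5320 × 1.33 × 1.45 = 1.026 m³/s

1.03 m³/s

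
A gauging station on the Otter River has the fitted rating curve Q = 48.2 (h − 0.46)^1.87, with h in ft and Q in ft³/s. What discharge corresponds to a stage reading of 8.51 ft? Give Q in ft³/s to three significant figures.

2380 ft³/s

Q = 48.2 × (8.51 − 0.46)^1.87 = 48.2 × 8.05^1.87 = 2382 ft³/s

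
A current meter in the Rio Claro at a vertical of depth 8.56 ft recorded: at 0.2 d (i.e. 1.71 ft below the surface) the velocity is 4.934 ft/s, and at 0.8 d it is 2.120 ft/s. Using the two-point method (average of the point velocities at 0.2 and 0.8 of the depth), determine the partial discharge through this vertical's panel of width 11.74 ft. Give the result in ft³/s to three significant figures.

v̄ = (4.934 + 2.120) / 2 = 3.527 ft/s
q = v̄ × d × w = 3.527 × 8.56 × 11.74 = 354.4 ft³/s

354 ft³/s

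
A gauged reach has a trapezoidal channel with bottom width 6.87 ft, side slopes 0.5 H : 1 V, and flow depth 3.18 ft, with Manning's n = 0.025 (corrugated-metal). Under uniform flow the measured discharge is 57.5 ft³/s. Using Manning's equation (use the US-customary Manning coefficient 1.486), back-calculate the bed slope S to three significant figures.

A = (b + z·y)·y = (6.87 + 0.5×3.18)×3.18 = 26.90 ft²
P = b + 2y√(1+z²) = 6.87 + 2×3.18×√(1+0.5²) = 13.98 ft
R = A/P = 26.90/13.98 = 1.924 ft
S = (Q·n / (1.486·A·R^(2/3)))² = (57.5×0.025 / (1.486×26.90×1.547))² = 0.0005402

0.000540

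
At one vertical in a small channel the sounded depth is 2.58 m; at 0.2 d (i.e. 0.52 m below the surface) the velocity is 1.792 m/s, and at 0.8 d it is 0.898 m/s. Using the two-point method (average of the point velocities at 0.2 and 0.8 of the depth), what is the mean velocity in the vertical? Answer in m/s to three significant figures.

1.35 m/s

v̄ = (1.792 + 0.898) / 2 = 1.345 m/s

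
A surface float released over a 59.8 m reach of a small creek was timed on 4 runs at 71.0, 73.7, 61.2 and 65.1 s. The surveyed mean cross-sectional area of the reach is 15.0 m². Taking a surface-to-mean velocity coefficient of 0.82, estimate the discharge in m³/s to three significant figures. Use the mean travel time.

t̄ = (71.0 + 73.7 + 61.2 + 65.1) / 4 = 67.75 s
v_surface = L / t̄ = 59.8 / 67.75 = 0.8827 m/s
v_mean = 0.82 × 0.8827 = 0.7238 m/s
Q = A × v_mean = 15.0 × 0.7238 = 10.86 m³/s

10.9 m³/s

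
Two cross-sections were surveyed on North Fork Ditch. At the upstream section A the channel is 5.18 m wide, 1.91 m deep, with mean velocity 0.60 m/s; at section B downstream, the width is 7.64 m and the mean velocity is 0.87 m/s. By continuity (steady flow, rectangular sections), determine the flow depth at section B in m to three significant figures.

Q = A₁V₁ = (5.18×1.91) × 0.60 = 5.936 m³/s
d₂ = Q/(b₂ V₂) = 5.936/(7.64×0.87) = 0.8931 m

0.893 m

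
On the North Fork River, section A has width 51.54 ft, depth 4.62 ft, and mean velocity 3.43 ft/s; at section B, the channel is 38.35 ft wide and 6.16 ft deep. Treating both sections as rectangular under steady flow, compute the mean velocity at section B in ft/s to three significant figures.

Q = A₁V₁ = (51.54×4.62) × 3.43 = 816.7 ft³/s
A₂ = 38.35 × 6.16 = 236.2 ft²
V₂ = Q/A₂ = 816.7/236.2 = 3.457 ft/s

3.46 ft/s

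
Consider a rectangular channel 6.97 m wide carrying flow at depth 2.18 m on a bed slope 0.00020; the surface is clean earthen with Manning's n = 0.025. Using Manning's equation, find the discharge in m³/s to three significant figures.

A = b·y = 6.97 × 2.18 = 15.19 m²
P = b + 2y = 6.97 + 2×2.18 = 11.33 m
R = A/P = 15.19/11.33 = 1.341 m
Q = (1/n)·A·R^(2/3)·S^(1/2) = (1/0.025) × 15.19 × 1.341^(2/3) × 0.00020^(1/2) = 10.45 m³/s

10.5 m³/s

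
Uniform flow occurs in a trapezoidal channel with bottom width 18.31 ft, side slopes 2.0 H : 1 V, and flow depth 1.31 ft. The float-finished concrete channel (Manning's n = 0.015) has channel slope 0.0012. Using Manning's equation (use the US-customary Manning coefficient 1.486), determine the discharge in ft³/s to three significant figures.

A = (b + z·y)·y = (18.31 + 2.0×1.31)×1.31 = 27.42 ft²
P = b + 2y√(1+z²) = 18.31 + 2×1.31×√(1+2.0²) = 24.17 ft
R = A/P = 27.42/24.17 = 1.134 ft
Q = (1.486/n)·A·R^(2/3)·S^(1/2) = (1.486/0.015) × 27.42 × 1.134^(2/3) × 0.0012^(1/2) = 102.3 ft³/s

102 ft³/s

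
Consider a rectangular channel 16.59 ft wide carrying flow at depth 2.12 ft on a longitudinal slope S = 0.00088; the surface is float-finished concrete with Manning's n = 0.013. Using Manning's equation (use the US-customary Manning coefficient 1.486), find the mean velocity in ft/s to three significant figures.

4.81 ft/s

A = b·y = 16.59 × 2.12 = 35.17 ft²
P = b + 2y = 16.59 + 2×2.12 = 20.83 ft
R = A/P = 35.17/20.83 = 1.688 ft
Q = (1.486/n)·A·R^(2/3)·S^(1/2) = (1.486/0.013) × 35.17 × 1.688^(2/3) × 0.00088^(1/2) = 169.1 ft³/s
V = Q/A = 169.1/35.17 = 4.808 ft/s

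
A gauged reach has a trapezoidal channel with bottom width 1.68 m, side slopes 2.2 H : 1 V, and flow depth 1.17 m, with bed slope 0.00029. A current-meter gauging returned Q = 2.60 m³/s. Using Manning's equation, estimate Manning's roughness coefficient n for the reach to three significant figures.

0.0252

A = (b + z·y)·y = (1.68 + 2.2×1.17)×1.17 = 4.977 m²
P = b + 2y√(1+z²) = 1.68 + 2×1.17×√(1+2.2²) = 7.335 m
R = A/P = 4.977/7.335 = 0.6786 m
n = (1/Q)·A·R^(2/3)·S^(1/2) = (1/2.60) × 4.977 × 0.7722 × 0.01703 = 0.02517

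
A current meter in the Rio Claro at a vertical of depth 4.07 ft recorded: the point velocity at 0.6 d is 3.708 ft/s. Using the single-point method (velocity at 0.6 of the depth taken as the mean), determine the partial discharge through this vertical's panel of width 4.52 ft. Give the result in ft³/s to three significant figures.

v̄ = v₀.₆ = 3.708 ft/s
q = v̄ × d × w = 3.708 × 4.07 × 4.52 = 68.21 ft³/s

68.2 ft³/s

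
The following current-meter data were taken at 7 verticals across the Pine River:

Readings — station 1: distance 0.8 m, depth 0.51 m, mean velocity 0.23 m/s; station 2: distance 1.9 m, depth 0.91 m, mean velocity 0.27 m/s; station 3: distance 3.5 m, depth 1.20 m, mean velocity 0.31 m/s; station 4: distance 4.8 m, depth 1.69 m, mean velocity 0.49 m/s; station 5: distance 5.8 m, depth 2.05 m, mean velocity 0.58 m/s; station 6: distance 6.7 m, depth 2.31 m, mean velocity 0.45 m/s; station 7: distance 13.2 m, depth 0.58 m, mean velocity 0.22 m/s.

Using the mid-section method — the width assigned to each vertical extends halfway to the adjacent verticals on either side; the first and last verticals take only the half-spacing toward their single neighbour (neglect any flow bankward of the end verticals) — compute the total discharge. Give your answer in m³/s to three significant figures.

7.28 m³/s

w_1 = (1.9 − 0.8)/2 = 0.55 m; q_1 = 0.23 × 0.51 × 0.55 = 0.06452 m³/s
w_2 = (3.5 − 0.8)/2 = 1.35 m; q_2 = 0.27 × 0.91 × 1.35 = 0.3317 m³/s
w_3 = (4.8 − 1.9)/2 = 1.45 m; q_3 = 0.31 × 1.20 × 1.45 = 0.5394 m³/s
w_4 = (5.8 − 3.5)/2 = 1.15 m; q_4 = 0.49 × 1.69 × 1.15 = 0.9523 m³/s
w_5 = (6.7 − 4.8)/2 = 0.95 m; q_5 = 0.58 × 2.05 × 0.95 = 1.130 m³/s
w_6 = (13.2 − 5.8)/2 = 3.7 m; q_6 = 0.45 × 2.31 × 3.7 = 3.846 m³/s
w_7 = (13.2 − 6.7)/2 = 3.25 m; q_7 = 0.22 × 0.58 × 3.25 = 0.4147 m³/s
Q = Σ qᵢ = 7.278 m³/s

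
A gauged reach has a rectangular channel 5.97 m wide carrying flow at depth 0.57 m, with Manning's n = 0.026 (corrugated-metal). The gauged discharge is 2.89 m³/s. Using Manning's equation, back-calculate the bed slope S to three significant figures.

0.00130

A = b·y = 5.97 × 0.57 = 3.403 m²
P = b + 2y = 5.97 + 2×0.57 = 7.110 m
R = A/P = 3.403/7.110 = 0.4786 m
S = (Q·n / (1·A·R^(2/3)))² = (2.89×0.026 / (1×3.403×0.6119))² = 0.001302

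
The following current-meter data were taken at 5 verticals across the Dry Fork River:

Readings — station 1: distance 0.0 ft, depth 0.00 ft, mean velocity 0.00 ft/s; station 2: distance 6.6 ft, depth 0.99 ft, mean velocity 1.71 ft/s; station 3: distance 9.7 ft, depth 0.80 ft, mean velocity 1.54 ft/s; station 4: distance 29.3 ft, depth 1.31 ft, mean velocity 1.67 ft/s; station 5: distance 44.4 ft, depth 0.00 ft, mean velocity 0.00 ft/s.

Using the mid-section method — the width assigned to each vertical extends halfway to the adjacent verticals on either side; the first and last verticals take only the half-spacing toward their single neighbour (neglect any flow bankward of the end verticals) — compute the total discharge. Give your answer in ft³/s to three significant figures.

60.2 ft³/s

w_2 = (9.7 − 0.0)/2 = 4.85 ft; q_2 = 1.71 × 0.99 × 4.85 = 8.211 ft³/s
w_3 = (29.3 − 6.6)/2 = 11.35 ft; q_3 = 1.54 × 0.80 × 11.35 = 13.98 ft³/s
w_4 = (44.4 − 9.7)/2 = 17.35 ft; q_4 = 1.67 × 1.31 × 17.35 = 37.96 ft³/s
Stations 1, 5 contribute zero (depth or velocity is 0).
Q = Σ qᵢ = 60.15 ft³/s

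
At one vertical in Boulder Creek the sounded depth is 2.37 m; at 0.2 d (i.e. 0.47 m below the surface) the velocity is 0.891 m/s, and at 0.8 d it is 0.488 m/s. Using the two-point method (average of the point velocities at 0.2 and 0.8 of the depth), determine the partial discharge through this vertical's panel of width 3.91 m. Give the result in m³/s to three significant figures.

v̄ = (0.891 + 0.488) / 2 = 0.6895 m/s
q = v̄ × d × w = 0.6895 × 2.37 × 3.91 = 6.389 m³/s

6.39 m³/s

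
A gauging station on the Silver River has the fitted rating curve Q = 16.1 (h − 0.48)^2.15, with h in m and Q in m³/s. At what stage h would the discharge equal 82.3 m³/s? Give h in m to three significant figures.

h − h₀ = (Q/C)^(1/b) = (82.3/16.1)^(1/2.15) = 2.136 m
h = 0.48 + 2.136 = 2.616 m

2.62 m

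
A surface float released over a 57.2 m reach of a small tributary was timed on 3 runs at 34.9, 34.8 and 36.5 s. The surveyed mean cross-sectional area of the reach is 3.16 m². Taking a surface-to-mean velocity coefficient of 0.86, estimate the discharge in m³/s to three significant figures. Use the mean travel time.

4.39 m³/s

t̄ = (34.9 + 34.8 + 36.5) / 3 = 35.4 s
v_surface = L / t̄ = 57.2 / 35.4 = 1.616 m/s
v_mean = 0.86 × 1.616 = 1.390 m/s
Q = A × v_mean = 3.16 × 1.390 = 4.391 m³/s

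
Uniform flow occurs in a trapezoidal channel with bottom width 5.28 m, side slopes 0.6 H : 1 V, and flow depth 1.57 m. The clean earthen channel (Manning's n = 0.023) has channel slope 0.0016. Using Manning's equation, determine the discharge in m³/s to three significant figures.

A = (b + z·y)·y = (5.28 + 0.6×1.57)×1.57 = 9.769 m²
P = b + 2y√(1+z²) = 5.28 + 2×1.57×√(1+0.6²) = 8.942 m
R = A/P = 9.769/8.942 = 1.092 m
Q = (1/n)·A·R^(2/3)·S^(1/2) = (1/0.023) × 9.769 × 1.092^(2/3) × 0.0016^(1/2) = 18.02 m³/s

18.0 m³/s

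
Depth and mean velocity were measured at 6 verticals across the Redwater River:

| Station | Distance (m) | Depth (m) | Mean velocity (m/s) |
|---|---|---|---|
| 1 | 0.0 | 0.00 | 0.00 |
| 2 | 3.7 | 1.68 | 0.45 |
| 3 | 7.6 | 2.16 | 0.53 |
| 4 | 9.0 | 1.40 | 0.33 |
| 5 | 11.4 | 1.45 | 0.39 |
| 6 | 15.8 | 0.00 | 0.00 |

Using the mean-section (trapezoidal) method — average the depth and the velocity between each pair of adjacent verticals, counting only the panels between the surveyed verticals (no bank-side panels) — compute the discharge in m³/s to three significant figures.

Panel 1-2: Δb = 3.7 m, d̄ = (0.00+1.68)/2 = 0.84, v̄ = (0.00+0.45)/2 = 0.225 → q = 3.7×0.84×0.225 = 0.6993 m³/s
Panel 2-3: Δb = 3.9 m, d̄ = (1.68+2.16)/2 = 1.92, v̄ = (0.45+0.53)/2 = 0.49 → q = 3.9×1.92×0.49 = 3.669 m³/s
Panel 3-4: Δb = 1.4 m, d̄ = (2.16+1.40)/2 = 1.78, v̄ = (0.53+0.33)/2 = 0.43 → q = 1.4×1.78×0.43 = 1.072 m³/s
Panel 4-5: Δb = 2.4 m, d̄ = (1.40+1.45)/2 = 1.425, v̄ = (0.33+0.39)/2 = 0.36 → q = 2.4×1.425×0.36 = 1.231 m³/s
Panel 5-6: Δb = 4.4 m, d̄ = (1.45+0.00)/2 = 0.725, v̄ = (0.39+0.00)/2 = 0.195 → q = 4.4×0.725×0.195 = 0.6221 m³/s
Q = Σ q = 7.293 m³/s

7.29 m³/s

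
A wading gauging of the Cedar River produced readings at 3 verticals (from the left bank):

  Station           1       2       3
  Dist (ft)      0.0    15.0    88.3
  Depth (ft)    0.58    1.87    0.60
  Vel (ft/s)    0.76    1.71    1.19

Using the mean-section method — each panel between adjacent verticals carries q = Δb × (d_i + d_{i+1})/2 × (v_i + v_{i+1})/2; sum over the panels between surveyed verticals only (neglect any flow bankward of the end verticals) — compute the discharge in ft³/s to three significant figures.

Panel 1-2: Δb = 15 ft, d̄ = (0.58+1.87)/2 = 1.225, v̄ = (0.76+1.71)/2 = 1.235 → q = 15×1.225×1.235 = 22.69 ft³/s
Panel 2-3: Δb = 73.3 ft, d̄ = (1.87+0.60)/2 = 1.235, v̄ = (1.71+1.19)/2 = 1.45 → q = 73.3×1.235×1.45 = 131.3 ft³/s
Q = Σ q = 154.0 ft³/s

154 ft³/s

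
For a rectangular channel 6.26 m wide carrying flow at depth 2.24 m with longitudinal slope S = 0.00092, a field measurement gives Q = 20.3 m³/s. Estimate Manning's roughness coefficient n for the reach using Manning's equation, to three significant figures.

0.0250

A = b·y = 6.26 × 2.24 = 14.02 m²
P = b + 2y = 6.26 + 2×2.24 = 10.74 m
R = A/P = 14.02/10.74 = 1.306 m
n = (1/Q)·A·R^(2/3)·S^(1/2) = (1/20.3) × 14.02 × 1.195 × 0.03033 = 0.02503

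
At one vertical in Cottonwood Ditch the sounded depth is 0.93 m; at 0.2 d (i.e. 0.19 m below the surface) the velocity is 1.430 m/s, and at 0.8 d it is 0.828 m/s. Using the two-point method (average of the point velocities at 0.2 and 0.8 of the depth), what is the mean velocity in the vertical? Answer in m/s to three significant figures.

v̄ = (1.430 + 0.828) / 2 = 1.129 m/s

1.13 m/s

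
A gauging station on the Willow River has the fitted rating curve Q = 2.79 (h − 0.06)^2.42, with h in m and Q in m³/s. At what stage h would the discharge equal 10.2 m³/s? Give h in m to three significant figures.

h − h₀ = (Q/C)^(1/b) = (10.2/2.79)^(1/2.42) = 1.709 m
h = 0.06 + 1.709 = 1.769 m

1.77 m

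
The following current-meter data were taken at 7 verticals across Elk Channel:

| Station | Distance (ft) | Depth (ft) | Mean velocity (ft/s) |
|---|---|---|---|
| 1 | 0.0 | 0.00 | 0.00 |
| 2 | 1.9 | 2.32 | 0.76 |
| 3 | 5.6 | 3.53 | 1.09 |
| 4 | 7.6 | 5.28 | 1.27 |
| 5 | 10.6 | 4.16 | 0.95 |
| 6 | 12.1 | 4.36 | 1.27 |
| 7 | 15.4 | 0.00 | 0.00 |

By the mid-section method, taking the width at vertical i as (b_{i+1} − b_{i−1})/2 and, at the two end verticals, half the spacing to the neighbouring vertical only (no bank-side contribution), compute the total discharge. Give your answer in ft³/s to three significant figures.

54.8 ft³/s

w_2 = (5.6 − 0.0)/2 = 2.8 ft; q_2 = 0.76 × 2.32 × 2.8 = 4.937 ft³/s
w_3 = (7.6 − 1.9)/2 = 2.85 ft; q_3 = 1.09 × 3.53 × 2.85 = 10.97 ft³/s
w_4 = (10.6 − 5.6)/2 = 2.5 ft; q_4 = 1.27 × 5.28 × 2.5 = 16.76 ft³/s
w_5 = (12.1 − 7.6)/2 = 2.25 ft; q_5 = 0.95 × 4.16 × 2.25 = 8.892 ft³/s
w_6 = (15.4 − 10.6)/2 = 2.4 ft; q_6 = 1.27 × 4.36 × 2.4 = 13.29 ft³/s
Stations 1, 7 contribute zero (depth or velocity is 0).
Q = Σ qᵢ = 54.85 ft³/s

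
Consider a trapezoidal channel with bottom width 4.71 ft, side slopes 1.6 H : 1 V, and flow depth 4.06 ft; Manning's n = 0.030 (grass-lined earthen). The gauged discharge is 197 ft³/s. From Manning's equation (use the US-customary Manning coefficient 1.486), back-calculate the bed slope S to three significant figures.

A = (b + z·y)·y = (4.71 + 1.6×4.06)×4.06 = 45.50 ft²
P = b + 2y√(1+z²) = 4.71 + 2×4.06×√(1+1.6²) = 20.03 ft
R = A/P = 45.50/20.03 = 2.271 ft
S = (Q·n / (1.486·A·R^(2/3)))² = (197×0.030 / (1.486×45.50×1.728))² = 0.002559

0.00256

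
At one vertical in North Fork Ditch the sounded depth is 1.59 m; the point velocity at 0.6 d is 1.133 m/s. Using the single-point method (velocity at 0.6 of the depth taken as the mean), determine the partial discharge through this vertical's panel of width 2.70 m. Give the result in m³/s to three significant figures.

v̄ = v₀.₆ = 1.133 m/s
q = v̄ × d × w = 1.133 × 1.59 × 2.70 = 4.864 m³/s

4.86 m³/s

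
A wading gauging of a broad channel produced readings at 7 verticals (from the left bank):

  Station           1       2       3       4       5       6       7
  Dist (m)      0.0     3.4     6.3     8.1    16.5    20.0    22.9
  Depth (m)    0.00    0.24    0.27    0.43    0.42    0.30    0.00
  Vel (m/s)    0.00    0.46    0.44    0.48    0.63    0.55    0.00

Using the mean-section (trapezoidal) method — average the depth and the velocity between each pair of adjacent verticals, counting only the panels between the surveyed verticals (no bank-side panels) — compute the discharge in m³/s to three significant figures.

Panel 1-2: Δb = 3.4 m, d̄ = (0.00+0.24)/2 = 0.12, v̄ = (0.00+0.46)/2 = 0.23 → q = 3.4×0.12×0.23 = 0.09384 m³/s
Panel 2-3: Δb = 2.9 m, d̄ = (0.24+0.27)/2 = 0.255, v̄ = (0.46+0.44)/2 = 0.45 → q = 2.9×0.255×0.45 = 0.3328 m³/s
Panel 3-4: Δb = 1.8 m, d̄ = (0.27+0.43)/2 = 0.35, v̄ = (0.44+0.48)/2 = 0.46 → q = 1.8×0.35×0.46 = 0.2898 m³/s
Panel 4-5: Δb = 8.4 m, d̄ = (0.43+0.42)/2 = 0.425, v̄ = (0.48+0.63)/2 = 0.555 → q = 8.4×0.425×0.555 = 1.981 m³/s
Panel 5-6: Δb = 3.5 m, d̄ = (0.42+0.30)/2 = 0.36, v̄ = (0.63+0.55)/2 = 0.59 → q = 3.5×0.36×0.59 = 0.7434 m³/s
Panel 6-7: Δb = 2.9 m, d̄ = (0.30+0.00)/2 = 0.15, v̄ = (0.55+0.00)/2 = 0.275 → q = 2.9×0.15×0.275 = 0.1196 m³/s
Q = Σ q = 3.561 m³/s

3.56 m³/s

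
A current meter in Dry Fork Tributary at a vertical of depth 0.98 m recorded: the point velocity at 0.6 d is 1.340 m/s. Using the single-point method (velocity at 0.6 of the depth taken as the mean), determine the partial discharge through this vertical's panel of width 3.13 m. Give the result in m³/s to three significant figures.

v̄ = v₀.₆ = 1.340 m/s
q = v̄ × d × w = 1.340 × 0.98 × 3.13 = 4.110 m³/s

4.11 m³/s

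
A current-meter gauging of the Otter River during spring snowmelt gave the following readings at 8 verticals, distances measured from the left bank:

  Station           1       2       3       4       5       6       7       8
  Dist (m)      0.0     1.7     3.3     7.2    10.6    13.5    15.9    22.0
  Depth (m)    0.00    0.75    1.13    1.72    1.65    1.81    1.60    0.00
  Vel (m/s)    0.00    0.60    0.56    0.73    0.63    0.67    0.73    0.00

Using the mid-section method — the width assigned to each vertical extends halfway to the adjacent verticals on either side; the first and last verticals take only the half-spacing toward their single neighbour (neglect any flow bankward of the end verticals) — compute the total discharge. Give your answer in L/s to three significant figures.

18500 L/s

w_2 = (3.3 − 0.0)/2 = 1.65 m; q_2 = 0.60 × 0.75 × 1.65 = 0.7425 m³/s
w_3 = (7.2 − 1.7)/2 = 2.75 m; q_3 = 0.56 × 1.13 × 2.75 = 1.740 m³/s
w_4 = (10.6 − 3.3)/2 = 3.65 m; q_4 = 0.73 × 1.72 × 3.65 = 4.583 m³/s
w_5 = (13.5 − 7.2)/2 = 3.15 m; q_5 = 0.63 × 1.65 × 3.15 = 3.274 m³/s
w_6 = (15.9 − 10.6)/2 = 2.65 m; q_6 = 0.67 × 1.81 × 2.65 = 3.214 m³/s
w_7 = (22.0 − 13.5)/2 = 4.25 m; q_7 = 0.73 × 1.60 × 4.25 = 4.964 m³/s
Stations 1, 8 contribute zero (depth or velocity is 0).
Q = Σ qᵢ = 18.52 m³/s
= 18.52 × 1000 = 18520 L/s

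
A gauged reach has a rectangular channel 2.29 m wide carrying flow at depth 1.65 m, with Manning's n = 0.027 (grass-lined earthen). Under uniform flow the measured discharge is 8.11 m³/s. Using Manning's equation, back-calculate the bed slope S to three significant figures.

A = b·y = 2.29 × 1.65 = 3.779 m²
P = b + 2y = 2.29 + 2×1.65 = 5.590 m
R = A/P = 3.779/5.590 = 0.6759 m
S = (Q·n / (1·A·R^(2/3)))² = (8.11×0.027 / (1×3.779×0.7702))² = 0.005661

0.00566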